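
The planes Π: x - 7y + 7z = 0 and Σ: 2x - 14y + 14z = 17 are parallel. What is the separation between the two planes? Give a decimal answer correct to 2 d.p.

Rescale Σ by 1/2: x - 7y + 7z = 17/2. Then distance = |0 − (17/2)| / √99 ≈ 0.85.

0.85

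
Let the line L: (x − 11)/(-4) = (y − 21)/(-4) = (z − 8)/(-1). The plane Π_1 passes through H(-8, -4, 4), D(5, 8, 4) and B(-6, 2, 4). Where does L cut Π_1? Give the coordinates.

L has direction (-4, -4, -1) through (11, 21, 8).
HD = (13, 12, 0), HB = (2, 6, 0); a normal to Π_1 is HD × HB = (0, 0, 54).
Using H: Π_1 has equation 54z = 216.
Substitute r = (11, 21, 8) + t(-4, -4, -1) into the plane: 432 + (-54)t = 216, so t = 4.
Intersection: (11, 21, 8) + 4·(-4, -4, -1) = (-5, 5, 4).

(-5, 5, 4)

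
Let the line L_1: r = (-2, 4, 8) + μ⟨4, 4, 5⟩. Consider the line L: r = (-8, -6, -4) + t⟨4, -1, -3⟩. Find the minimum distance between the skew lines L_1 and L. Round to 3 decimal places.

Common perpendicular direction n = (4, 4, 5) × (4, -1, -3) = (-7, 32, -20).
With w = (-8, -6, -4) − (-2, 4, 8) = (-6, -10, -12), w · n = -38.
Distance = |w · n| / |n| = |-38| / √1473 ≈ 0.990.

0.990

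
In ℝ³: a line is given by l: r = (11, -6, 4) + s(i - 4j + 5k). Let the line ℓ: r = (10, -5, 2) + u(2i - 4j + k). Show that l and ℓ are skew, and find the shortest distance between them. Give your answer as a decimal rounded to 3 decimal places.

0.798

Common perpendicular direction n = (1, -4, 5) × (2, -4, 1) = (16, 9, 4).
With w = (10, -5, 2) − (11, -6, 4) = (-1, 1, -2), w · n = -15.
Since n ≠ 0 the lines are not parallel, and w · n = -15 ≠ 0 so they do not intersect; hence they are skew.
Distance = |w · n| / |n| = |-15| / √353 ≈ 0.798.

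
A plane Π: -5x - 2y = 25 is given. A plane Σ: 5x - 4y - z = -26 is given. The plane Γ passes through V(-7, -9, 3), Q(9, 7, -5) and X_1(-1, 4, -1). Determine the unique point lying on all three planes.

VQ = (16, 16, -8), VX_1 = (6, 13, -4); a normal to Γ is VQ × VX_1 = (40, 16, 112).
Using V: Γ has equation 40x + 16y + 112z = -88.
Solving the 3×3 linear system -5x - 2y = 25, 5x - 4y - z = -26, 40x + 16y + 112z = -88 (e.g. by elimination or Cramer's rule, determinant = 3360) gives (-5, 0, 1).

(-5, 0, 1)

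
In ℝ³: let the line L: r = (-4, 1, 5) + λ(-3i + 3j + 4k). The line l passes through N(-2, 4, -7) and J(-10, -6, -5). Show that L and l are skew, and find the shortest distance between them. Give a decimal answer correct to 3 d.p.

A direction vector for l is J − N = (-8, -10, 2).
Common perpendicular direction n = (-3, 3, 4) × (-8, -10, 2) = (46, -26, 54).
With w = (-2, 4, -7) − (-4, 1, 5) = (2, 3, -12), w · n = -634.
Since n ≠ 0 the lines are not parallel, and w · n = -634 ≠ 0 so they do not intersect; hence they are skew.
Distance = |w · n| / |n| = |-634| / √5708 ≈ 8.392.

8.392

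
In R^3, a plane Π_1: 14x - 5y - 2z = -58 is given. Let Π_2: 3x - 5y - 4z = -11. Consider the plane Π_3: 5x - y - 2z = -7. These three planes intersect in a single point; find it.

(-3, 6, -7)

Solving the 3×3 linear system 14x - 5y - 2z = -58, 3x - 5y - 4z = -11, 5x - y - 2z = -7 (e.g. by elimination or Cramer's rule, determinant = 110) gives (-3, 6, -7).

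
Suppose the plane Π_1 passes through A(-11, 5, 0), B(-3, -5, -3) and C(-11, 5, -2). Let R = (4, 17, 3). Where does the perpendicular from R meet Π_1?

AB = (8, -10, -3), AC = (0, 0, -2); a normal to Π_1 is AB × AC = (20, 16, 0).
Using A: Π_1 has equation 20x + 16y = -140.
Foot = R − λn with λ = (n·R − d)/|n|² = (352 − (-140))/656 = 3/4.
Foot = (4, 17, 3) − (3/4)·(20, 16, 0) = (-11, 5, 3).

(-11, 5, 3)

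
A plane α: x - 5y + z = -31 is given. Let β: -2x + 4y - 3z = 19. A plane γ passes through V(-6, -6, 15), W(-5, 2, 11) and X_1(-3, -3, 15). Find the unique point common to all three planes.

(-8, 6, 7)

VW = (1, 8, -4), VX_1 = (3, 3, 0); a normal to γ is VW × VX_1 = (12, -12, -21).
Using V: γ has equation 12x - 12y - 21z = -315.
Solving the 3×3 linear system x - 5y + z = -31, -2x + 4y - 3z = 19, 12x - 12y - 21z = -315 (e.g. by elimination or Cramer's rule, determinant = 246) gives (-8, 6, 7).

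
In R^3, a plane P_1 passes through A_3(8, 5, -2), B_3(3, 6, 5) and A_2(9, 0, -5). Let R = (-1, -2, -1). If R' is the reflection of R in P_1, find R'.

A_3B_3 = (-5, 1, 7), A_3A_2 = (1, -5, -3); a normal to P_1 is A_3B_3 × A_3A_2 = (32, -8, 24).
Using A_3: P_1 has equation 32x - 8y + 24z = 168.
λ = (n·R − d)/|n|² = (-40 − 168)/1664 = -1/8.
Reflection = R − 2λn = (-1, -2, -1) − (-1/4)·(32, -8, 24) = (7, -4, 5).

(7, -4, 5)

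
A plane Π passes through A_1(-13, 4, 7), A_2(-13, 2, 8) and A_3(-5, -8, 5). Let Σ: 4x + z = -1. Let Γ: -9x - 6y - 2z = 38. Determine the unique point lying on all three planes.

(0, -6, -1)

A_1A_2 = (0, -2, 1), A_1A_3 = (8, -12, -2); a normal to Π is A_1A_2 × A_1A_3 = (16, 8, 16).
Using A_1: Π has equation 16x + 8y + 16z = -64.
Solving the 3×3 linear system 16x + 8y + 16z = -64, 4x + z = -1, -9x - 6y - 2z = 38 (e.g. by elimination or Cramer's rule, determinant = -296) gives (0, -6, -1).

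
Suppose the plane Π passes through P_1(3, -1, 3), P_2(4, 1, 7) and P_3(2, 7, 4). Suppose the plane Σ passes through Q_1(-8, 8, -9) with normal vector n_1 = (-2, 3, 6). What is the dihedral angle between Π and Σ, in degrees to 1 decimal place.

P_1P_2 = (1, 2, 4), P_1P_3 = (-1, 8, 1); a normal to Π is P_1P_2 × P_1P_3 = (-30, -5, 10).
Using P_1: Π has equation -30x - 5y + 10z = -55.
Σ: n_1·r = n_1·Q_1 gives -2x + 3y + 6z = -14.
cos θ = |n₁·n₂| / (|n₁||n₂|) = |105| / (√1025 · √49).
θ = arccos(0.46852) ≈ 62.1°.

62.1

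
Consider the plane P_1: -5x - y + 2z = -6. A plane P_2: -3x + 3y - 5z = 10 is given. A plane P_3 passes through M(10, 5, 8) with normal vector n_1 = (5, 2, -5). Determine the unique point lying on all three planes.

(0, -10, -8)

P_3: n_1·r = n_1·M gives 5x + 2y - 5z = 20.
Solving the 3×3 linear system -5x - y + 2z = -6, -3x + 3y - 5z = 10, 5x + 2y - 5z = 20 (e.g. by elimination or Cramer's rule, determinant = 23) gives (0, -10, -8).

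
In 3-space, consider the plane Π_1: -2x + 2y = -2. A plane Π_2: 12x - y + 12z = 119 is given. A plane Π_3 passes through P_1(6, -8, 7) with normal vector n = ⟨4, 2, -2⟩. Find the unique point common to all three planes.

(2, 1, 8)

Π_3: n·r = n·P_1 gives 4x + 2y - 2z = -6.
Solving the 3×3 linear system -2x + 2y = -2, 12x - y + 12z = 119, 4x + 2y - 2z = -6 (e.g. by elimination or Cramer's rule, determinant = 188) gives (2, 1, 8).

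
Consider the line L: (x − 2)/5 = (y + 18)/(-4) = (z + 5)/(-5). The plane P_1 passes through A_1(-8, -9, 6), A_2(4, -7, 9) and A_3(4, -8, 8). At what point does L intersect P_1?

(-8, -10, 5)

L has direction (5, -4, -5) through (2, -18, -5).
A_1A_2 = (12, 2, 3), A_1A_3 = (12, 1, 2); a normal to P_1 is A_1A_2 × A_1A_3 = (1, 12, -12).
Using A_1: P_1 has equation x + 12y - 12z = -188.
Substitute r = (2, -18, -5) + t(5, -4, -5) into the plane: -154 + 17t = -188, so t = -2.
Intersection: (2, -18, -5) + (-2)·(5, -4, -5) = (-8, -10, 5).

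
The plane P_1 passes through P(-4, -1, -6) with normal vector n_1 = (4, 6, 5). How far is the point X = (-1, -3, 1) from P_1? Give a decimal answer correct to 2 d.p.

P_1: n_1·r = n_1·P gives 4x + 6y + 5z = -52.
n·X − d = (4)·(-1) + (6)·(-3) + (5)·(1) − (-52) = 35; |n| = √77.
Distance = |35| / √77 = 35/√77 ≈ 3.99.

3.99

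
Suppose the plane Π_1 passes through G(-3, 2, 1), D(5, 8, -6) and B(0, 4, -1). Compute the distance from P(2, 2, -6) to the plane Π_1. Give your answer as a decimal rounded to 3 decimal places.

GD = (8, 6, -7), GB = (3, 2, -2); a normal to Π_1 is GD × GB = (2, -5, -2).
Using G: Π_1 has equation 2x - 5y - 2z = -18.
n·P − d = (2)·(2) + (-5)·(2) + (-2)·(-6) − (-18) = 24; |n| = √33.
Distance = |24| / √33 = 24/√33 ≈ 4.178.

4.178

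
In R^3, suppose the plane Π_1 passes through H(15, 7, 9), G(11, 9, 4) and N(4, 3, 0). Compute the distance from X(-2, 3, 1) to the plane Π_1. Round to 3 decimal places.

4.667

HG = (-4, 2, -5), HN = (-11, -4, -9); a normal to Π_1 is HG × HN = (-38, 19, 38).
Using H: Π_1 has equation -38x + 19y + 38z = -95.
n·X − d = (-38)·(-2) + (19)·(3) + (38)·(1) − (-95) = 266; |n| = √3249.
Distance = |266| / √3249 = 266/√3249 ≈ 4.667.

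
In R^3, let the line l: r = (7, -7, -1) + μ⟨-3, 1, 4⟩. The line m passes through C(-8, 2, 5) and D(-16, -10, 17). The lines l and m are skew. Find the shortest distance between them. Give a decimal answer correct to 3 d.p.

A direction vector for m is D − C = (-8, -12, 12).
Common perpendicular direction n = (-3, 1, 4) × (-8, -12, 12) = (60, 4, 44).
With w = (-8, 2, 5) − (7, -7, -1) = (-15, 9, 6), w · n = -600.
Distance = |w · n| / |n| = |-600| / √5552 ≈ 8.052.

8.052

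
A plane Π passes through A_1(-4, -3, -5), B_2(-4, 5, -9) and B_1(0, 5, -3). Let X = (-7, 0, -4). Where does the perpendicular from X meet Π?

A_1B_2 = (0, 8, -4), A_1B_1 = (4, 8, 2); a normal to Π is A_1B_2 × A_1B_1 = (48, -16, -32).
Using A_1: Π has equation 48x - 16y - 32z = 16.
Foot = X − λn with λ = (n·X − d)/|n|² = (-208 − 16)/3584 = -1/16.
Foot = (-7, 0, -4) − (-1/16)·(48, -16, -32) = (-4, -1, -6).

(-4, -1, -6)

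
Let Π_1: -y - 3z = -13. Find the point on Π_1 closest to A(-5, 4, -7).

Foot = A − λn with λ = (n·A − d)/|n|² = (17 − (-13))/10 = 3.
Foot = (-5, 4, -7) − 3·(0, -1, -3) = (-5, 7, 2).

(-5, 7, 2)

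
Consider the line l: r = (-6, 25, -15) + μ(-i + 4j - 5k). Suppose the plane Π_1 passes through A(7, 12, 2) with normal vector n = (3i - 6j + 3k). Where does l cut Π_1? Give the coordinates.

(-2, 9, 5)

Π_1: n·r = n·A gives 3x - 6y + 3z = -45.
Substitute r = (-6, 25, -15) + t(-1, 4, -5) into the plane: -213 + (-42)t = -45, so t = -4.
Intersection: (-6, 25, -15) + (-4)·(-1, 4, -5) = (-2, 9, 5).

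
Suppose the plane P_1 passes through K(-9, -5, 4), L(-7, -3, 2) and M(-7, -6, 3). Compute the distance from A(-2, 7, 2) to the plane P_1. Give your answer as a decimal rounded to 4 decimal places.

KL = (2, 2, -2), KM = (2, -1, -1); a normal to P_1 is KL × KM = (-4, -2, -6).
Using K: P_1 has equation -4x - 2y - 6z = 22.
n·A − d = (-4)·(-2) + (-2)·(7) + (-6)·(2) − 22 = -40; |n| = √56.
Distance = |-40| / √56 = 40/√56 ≈ 5.3452.

5.3452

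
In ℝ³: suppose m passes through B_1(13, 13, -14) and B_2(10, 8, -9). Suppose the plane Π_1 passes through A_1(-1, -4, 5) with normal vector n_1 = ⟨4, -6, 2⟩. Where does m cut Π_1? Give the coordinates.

A direction vector for m is B_2 − B_1 = (-3, -5, 5).
Π_1: n_1·r = n_1·A_1 gives 4x - 6y + 2z = 30.
Substitute r = (13, 13, -14) + t(-3, -5, 5) into the plane: -54 + 28t = 30, so t = 3.
Intersection: (13, 13, -14) + 3·(-3, -5, 5) = (4, -2, 1).

(4, -2, 1)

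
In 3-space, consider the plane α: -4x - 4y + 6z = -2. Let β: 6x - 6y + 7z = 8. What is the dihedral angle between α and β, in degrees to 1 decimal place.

cos θ = |n₁·n₂| / (|n₁||n₂|) = |42| / (√68 · √121).
θ = arccos(0.46302) ≈ 62.4°.

62.4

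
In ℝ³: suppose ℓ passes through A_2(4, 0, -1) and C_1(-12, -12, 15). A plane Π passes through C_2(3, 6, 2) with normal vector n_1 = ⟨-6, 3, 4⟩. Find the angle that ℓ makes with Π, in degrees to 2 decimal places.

38.31

A direction vector for ℓ is C_1 − A_2 = (-16, -12, 16).
Π: n_1·r = n_1·C_2 gives -6x + 3y + 4z = 8.
sin θ = |n·v| / (|n||v|) = |124| / (√61 · √656) = 0.61988.
θ ≈ 38.31°.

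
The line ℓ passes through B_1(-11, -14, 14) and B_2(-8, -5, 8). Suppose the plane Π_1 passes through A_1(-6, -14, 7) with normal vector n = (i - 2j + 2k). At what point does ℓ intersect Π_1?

A direction vector for ℓ is B_2 − B_1 = (3, 9, -6).
Π_1: n·r = n·A_1 gives x - 2y + 2z = 36.
Substitute r = (-11, -14, 14) + t(3, 9, -6) into the plane: 45 + (-27)t = 36, so t = 1/3.
Intersection: (-11, -14, 14) + (1/3)·(3, 9, -6) = (-10, -11, 12).

(-10, -11, 12)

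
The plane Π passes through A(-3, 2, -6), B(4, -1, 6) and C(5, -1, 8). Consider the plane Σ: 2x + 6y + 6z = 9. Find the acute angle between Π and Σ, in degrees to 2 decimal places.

84.36

AB = (7, -3, 12), AC = (8, -3, 14); a normal to Π is AB × AC = (-6, -2, 3).
Using A: Π has equation -6x - 2y + 3z = -4.
cos θ = |n₁·n₂| / (|n₁||n₂|) = |-6| / (√49 · √76).
θ = arccos(0.09832) ≈ 84.36°.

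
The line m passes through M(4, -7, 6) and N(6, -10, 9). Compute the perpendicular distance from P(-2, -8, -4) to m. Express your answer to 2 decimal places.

8.24

A direction vector for m is N − M = (2, -3, 3).
Taking (4, -7, 6) on m with direction v = (2, -3, 3): w = P − (4, -7, 6) = (-6, -1, -10), and w × v = (-33, -2, 20).
Distance = |w × v| / |v| = √1493 / √22 ≈ 8.24.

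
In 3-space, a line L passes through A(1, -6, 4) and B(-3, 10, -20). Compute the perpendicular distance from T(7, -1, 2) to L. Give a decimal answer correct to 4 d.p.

7.2281

A direction vector for L is B − A = (-4, 16, -24).
Taking (1, -6, 4) on L with direction v = (-4, 16, -24): w = T − (1, -6, 4) = (6, 5, -2), and w × v = (-88, 152, 116).
Distance = |w × v| / |v| = √44304 / √848 ≈ 7.2281.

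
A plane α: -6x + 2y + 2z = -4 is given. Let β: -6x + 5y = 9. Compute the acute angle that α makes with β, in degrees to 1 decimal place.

27.4

cos θ = |n₁·n₂| / (|n₁||n₂|) = |46| / (√44 · √61).
θ = arccos(0.88791) ≈ 27.4°.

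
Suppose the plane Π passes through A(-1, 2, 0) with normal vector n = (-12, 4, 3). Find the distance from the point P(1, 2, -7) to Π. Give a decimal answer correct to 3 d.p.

3.462

Π: n·r = n·A gives -12x + 4y + 3z = 20.
n·P − d = (-12)·(1) + (4)·(2) + (3)·(-7) − 20 = -45; |n| = √169.
Distance = |-45| / √169 = 45/√169 ≈ 3.462.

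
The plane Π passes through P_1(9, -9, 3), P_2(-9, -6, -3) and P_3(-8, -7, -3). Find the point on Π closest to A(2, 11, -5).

(-2, 7, 5)

P_1P_2 = (-18, 3, -6), P_1P_3 = (-17, 2, -6); a normal to Π is P_1P_2 × P_1P_3 = (-6, -6, 15).
Using P_1: Π has equation -6x - 6y + 15z = 45.
Foot = A − λn with λ = (n·A − d)/|n|² = (-153 − 45)/297 = -2/3.
Foot = (2, 11, -5) − (-2/3)·(-6, -6, 15) = (-2, 7, 5).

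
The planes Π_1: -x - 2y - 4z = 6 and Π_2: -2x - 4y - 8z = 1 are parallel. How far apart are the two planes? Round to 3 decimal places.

Rescale Π_2 by 1/2: -x - 2y - 4z = 1/2. Then distance = |6 − (1/2)| / √21 ≈ 1.200.

1.200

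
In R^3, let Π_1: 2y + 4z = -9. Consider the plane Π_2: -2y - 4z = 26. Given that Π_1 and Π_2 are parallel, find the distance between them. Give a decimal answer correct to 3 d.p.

3.801

Rescale Π_2 by 1/(-1): 2y + 4z = -26. Then distance = |-9 − (-26)| / √20 ≈ 3.801.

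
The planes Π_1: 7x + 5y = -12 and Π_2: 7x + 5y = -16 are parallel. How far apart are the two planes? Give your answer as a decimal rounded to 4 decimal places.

Same normal n = (7, 5, 0) with |n| = √74; distance = |-12 − (-16)| / |n| = 4/√74 ≈ 0.4650.

0.4650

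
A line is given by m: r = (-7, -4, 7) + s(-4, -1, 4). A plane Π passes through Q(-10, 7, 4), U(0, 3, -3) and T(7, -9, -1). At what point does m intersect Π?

QU = (10, -4, -7), QT = (17, -16, -5); a normal to Π is QU × QT = (-92, -69, -92).
Using Q: Π has equation -92x - 69y - 92z = 69.
Substitute r = (-7, -4, 7) + t(-4, -1, 4) into the plane: 276 + 69t = 69, so t = -3.
Intersection: (-7, -4, 7) + (-3)·(-4, -1, 4) = (5, -1, -5).

(5, -1, -5)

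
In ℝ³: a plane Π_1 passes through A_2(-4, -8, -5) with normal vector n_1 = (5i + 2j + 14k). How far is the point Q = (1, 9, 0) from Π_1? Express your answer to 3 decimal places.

Π_1: n_1·r = n_1·A_2 gives 5x + 2y + 14z = -106.
n·Q − d = (5)·(1) + (2)·(9) + (14)·(0) − (-106) = 129; |n| = √225.
Distance = |129| / √225 = 129/√225 ≈ 8.600.

8.600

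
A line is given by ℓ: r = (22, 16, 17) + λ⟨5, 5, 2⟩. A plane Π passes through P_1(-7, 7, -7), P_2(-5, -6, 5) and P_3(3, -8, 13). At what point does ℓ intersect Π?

(2, -4, 9)

P_1P_2 = (2, -13, 12), P_1P_3 = (10, -15, 20); a normal to Π is P_1P_2 × P_1P_3 = (-80, 80, 100).
Using P_1: Π has equation -80x + 80y + 100z = 420.
Substitute r = (22, 16, 17) + t(5, 5, 2) into the plane: 1220 + 200t = 420, so t = -4.
Intersection: (22, 16, 17) + (-4)·(5, 5, 2) = (2, -4, 9).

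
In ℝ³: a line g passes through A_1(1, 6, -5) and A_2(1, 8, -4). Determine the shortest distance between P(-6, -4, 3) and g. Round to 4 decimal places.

13.5720

A direction vector for g is A_2 − A_1 = (0, 2, 1).
Taking (1, 6, -5) on g with direction v = (0, 2, 1): w = P − (1, 6, -5) = (-7, -10, 8), and w × v = (-26, 7, -14).
Distance = |w × v| / |v| = √921 / √5 ≈ 13.5720.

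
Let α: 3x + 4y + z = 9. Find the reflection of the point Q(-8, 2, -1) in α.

(-2, 10, 1)

λ = (n·Q − d)/|n|² = (-17 − 9)/26 = -1.
Reflection = Q − 2λn = (-8, 2, -1) − (-2)·(3, 4, 1) = (-2, 10, 1).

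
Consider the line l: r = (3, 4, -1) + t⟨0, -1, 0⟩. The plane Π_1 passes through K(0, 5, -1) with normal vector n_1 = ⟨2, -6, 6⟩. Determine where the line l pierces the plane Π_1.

(3, 6, -1)

Π_1: n_1·r = n_1·K gives 2x - 6y + 6z = -36.
Substitute r = (3, 4, -1) + t(0, -1, 0) into the plane: -24 + 6t = -36, so t = -2.
Intersection: (3, 4, -1) + (-2)·(0, -1, 0) = (3, 6, -1).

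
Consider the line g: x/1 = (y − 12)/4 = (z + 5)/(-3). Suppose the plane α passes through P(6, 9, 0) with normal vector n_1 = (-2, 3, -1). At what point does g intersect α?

(-2, 4, 1)

g has direction (1, 4, -3) through (0, 12, -5).
α: n_1·r = n_1·P gives -2x + 3y - z = 15.
Substitute r = (0, 12, -5) + t(1, 4, -3) into the plane: 41 + 13t = 15, so t = -2.
Intersection: (0, 12, -5) + (-2)·(1, 4, -3) = (-2, 4, 1).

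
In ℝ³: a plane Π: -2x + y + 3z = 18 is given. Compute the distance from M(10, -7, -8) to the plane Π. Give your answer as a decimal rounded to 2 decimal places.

18.44

n·M − d = (-2)·(10) + (1)·(-7) + (3)·(-8) − 18 = -69; |n| = √14.
Distance = |-69| / √14 = 69/√14 ≈ 18.44.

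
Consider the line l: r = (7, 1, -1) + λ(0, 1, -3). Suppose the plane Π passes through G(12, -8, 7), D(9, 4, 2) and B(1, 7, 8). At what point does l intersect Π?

GD = (-3, 12, -5), GB = (-11, 15, 1); a normal to Π is GD × GB = (87, 58, 87).
Using G: Π has equation 87x + 58y + 87z = 1189.
Substitute r = (7, 1, -1) + t(0, 1, -3) into the plane: 580 + (-203)t = 1189, so t = -3.
Intersection: (7, 1, -1) + (-3)·(0, 1, -3) = (7, -2, 8).

(7, -2, 8)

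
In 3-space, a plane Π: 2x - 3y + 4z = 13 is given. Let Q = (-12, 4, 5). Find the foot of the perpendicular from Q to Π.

(-10, 1, 9)

Foot = Q − λn with λ = (n·Q − d)/|n|² = (-16 − 13)/29 = -1.
Foot = (-12, 4, 5) − (-1)·(2, -3, 4) = (-10, 1, 9).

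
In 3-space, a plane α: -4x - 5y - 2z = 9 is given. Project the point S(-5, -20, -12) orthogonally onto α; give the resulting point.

Foot = S − λn with λ = (n·S − d)/|n|² = (144 − 9)/45 = 3.
Foot = (-5, -20, -12) − 3·(-4, -5, -2) = (7, -5, -6).

(7, -5, -6)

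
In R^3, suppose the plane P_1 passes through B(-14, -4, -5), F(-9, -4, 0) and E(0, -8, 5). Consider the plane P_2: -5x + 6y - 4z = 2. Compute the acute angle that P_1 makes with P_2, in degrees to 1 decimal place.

BF = (5, 0, 5), BE = (14, -4, 10); a normal to P_1 is BF × BE = (20, 20, -20).
Using B: P_1 has equation 20x + 20y - 20z = -260.
cos θ = |n₁·n₂| / (|n₁||n₂|) = |100| / (√1200 · √77).
θ = arccos(0.32898) ≈ 70.8°.

70.8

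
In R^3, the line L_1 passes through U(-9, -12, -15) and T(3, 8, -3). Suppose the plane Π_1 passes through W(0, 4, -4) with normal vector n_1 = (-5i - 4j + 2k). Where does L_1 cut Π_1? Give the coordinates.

(0, 3, -6)

A direction vector for L_1 is T − U = (12, 20, 12).
Π_1: n_1·r = n_1·W gives -5x - 4y + 2z = -24.
Substitute r = (-9, -12, -15) + t(12, 20, 12) into the plane: 63 + (-116)t = -24, so t = 3/4.
Intersection: (-9, -12, -15) + (3/4)·(12, 20, 12) = (0, 3, -6).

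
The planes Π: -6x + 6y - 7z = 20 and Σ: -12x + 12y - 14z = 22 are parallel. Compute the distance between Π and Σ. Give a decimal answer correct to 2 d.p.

Rescale Σ by 1/2: -6x + 6y - 7z = 11. Then distance = |20 − 11| / √121 ≈ 0.82.

0.82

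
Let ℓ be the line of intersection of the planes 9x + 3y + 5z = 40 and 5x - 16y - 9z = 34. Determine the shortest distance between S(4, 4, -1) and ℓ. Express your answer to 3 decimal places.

Direction of ℓ: (9, 3, 5) × (5, -16, -9) = (53, 106, -159).
A point on ℓ: solving the two plane equations with x = 7 gives (7, 4, -7).
Taking (7, 4, -7) on ℓ with direction v = (53, 106, -159): w = S − (7, 4, -7) = (-3, 0, 6), and w × v = (-636, -159, -318).
Distance = |w × v| / |v| = √530901 / √39326 ≈ 3.674.

3.674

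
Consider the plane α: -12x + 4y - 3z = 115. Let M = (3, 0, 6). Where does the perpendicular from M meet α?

Foot = M − λn with λ = (n·M − d)/|n|² = (-54 − 115)/169 = -1.
Foot = (3, 0, 6) − (-1)·(-12, 4, -3) = (-9, 4, 3).

(-9, 4, 3)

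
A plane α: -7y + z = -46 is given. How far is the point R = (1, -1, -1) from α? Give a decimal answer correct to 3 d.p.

n·R − d = (0)·(1) + (-7)·(-1) + (1)·(-1) − (-46) = 52; |n| = √50.
Distance = |52| / √50 = 52/√50 ≈ 7.354.

7.354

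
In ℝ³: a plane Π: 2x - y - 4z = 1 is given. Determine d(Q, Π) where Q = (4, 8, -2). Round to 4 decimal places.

n·Q − d = (2)·(4) + (-1)·(8) + (-4)·(-2) − 1 = 7; |n| = √21.
Distance = |7| / √21 = 7/√21 ≈ 1.5275.

1.5275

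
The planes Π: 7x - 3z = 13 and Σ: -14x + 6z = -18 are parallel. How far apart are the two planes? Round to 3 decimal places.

Rescale Σ by 1/(-2): 7x - 3z = 9. Then distance = |13 − 9| / √58 ≈ 0.525.

0.525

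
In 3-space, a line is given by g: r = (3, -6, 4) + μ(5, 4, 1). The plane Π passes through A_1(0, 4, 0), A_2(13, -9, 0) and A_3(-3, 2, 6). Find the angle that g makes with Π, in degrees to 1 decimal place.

A_1A_2 = (13, -13, 0), A_1A_3 = (-3, -2, 6); a normal to Π is A_1A_2 × A_1A_3 = (-78, -78, -65).
Using A_1: Π has equation -78x - 78y - 65z = -312.
sin θ = |n·v| / (|n||v|) = |-767| / (√16393 · √42) = 0.92436.
θ ≈ 67.6°.

67.6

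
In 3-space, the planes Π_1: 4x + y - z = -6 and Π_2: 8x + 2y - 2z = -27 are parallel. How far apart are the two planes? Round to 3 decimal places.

1.768

Rescale Π_2 by 1/2: 4x + y - z = -27/2. Then distance = |-6 − (-27/2)| / √18 ≈ 1.768.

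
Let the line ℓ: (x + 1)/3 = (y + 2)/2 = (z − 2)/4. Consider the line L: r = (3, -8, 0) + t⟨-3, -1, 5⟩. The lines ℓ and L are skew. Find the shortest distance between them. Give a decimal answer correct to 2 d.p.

6.94

ℓ has direction (3, 2, 4) through (-1, -2, 2).
Common perpendicular direction n = (3, 2, 4) × (-3, -1, 5) = (14, -27, 3).
With w = (3, -8, 0) − (-1, -2, 2) = (4, -6, -2), w · n = 212.
Distance = |w · n| / |n| = |212| / √934 ≈ 6.94.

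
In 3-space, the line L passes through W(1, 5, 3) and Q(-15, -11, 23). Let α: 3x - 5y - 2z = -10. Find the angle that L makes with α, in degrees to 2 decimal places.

2.46

A direction vector for L is Q − W = (-16, -16, 20).
sin θ = |n·v| / (|n||v|) = |-8| / (√38 · √912) = 0.04297.
θ ≈ 2.46°.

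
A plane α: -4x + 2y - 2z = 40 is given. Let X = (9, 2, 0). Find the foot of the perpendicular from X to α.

Foot = X − λn with λ = (n·X − d)/|n|² = (-32 − 40)/24 = -3.
Foot = (9, 2, 0) − (-3)·(-4, 2, -2) = (-3, 8, -6).

(-3, 8, -6)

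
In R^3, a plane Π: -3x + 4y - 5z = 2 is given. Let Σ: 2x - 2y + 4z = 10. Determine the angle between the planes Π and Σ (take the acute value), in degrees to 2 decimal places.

cos θ = |n₁·n₂| / (|n₁||n₂|) = |-34| / (√50 · √24).
θ = arccos(0.98150) ≈ 11.04°.

11.04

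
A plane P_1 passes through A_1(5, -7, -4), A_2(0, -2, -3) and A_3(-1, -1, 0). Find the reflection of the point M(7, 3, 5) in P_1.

(-5, -9, 5)

A_1A_2 = (-5, 5, 1), A_1A_3 = (-6, 6, 4); a normal to P_1 is A_1A_2 × A_1A_3 = (14, 14, 0).
Using A_1: P_1 has equation 14x + 14y = -28.
λ = (n·M − d)/|n|² = (140 − (-28))/392 = 3/7.
Reflection = M − 2λn = (7, 3, 5) − (6/7)·(14, 14, 0) = (-5, -9, 5).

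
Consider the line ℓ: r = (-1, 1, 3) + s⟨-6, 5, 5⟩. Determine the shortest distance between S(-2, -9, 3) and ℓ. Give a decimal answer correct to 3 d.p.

8.859

Taking (-1, 1, 3) on ℓ with direction v = (-6, 5, 5): w = S − (-1, 1, 3) = (-1, -10, 0), and w × v = (-50, 5, -65).
Distance = |w × v| / |v| = √6750 / √86 ≈ 8.859.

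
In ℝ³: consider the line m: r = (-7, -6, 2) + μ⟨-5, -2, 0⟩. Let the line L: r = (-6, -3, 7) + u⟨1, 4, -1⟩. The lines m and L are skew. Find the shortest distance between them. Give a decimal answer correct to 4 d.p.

Common perpendicular direction n = (-5, -2, 0) × (1, 4, -1) = (2, -5, -18).
With w = (-6, -3, 7) − (-7, -6, 2) = (1, 3, 5), w · n = -103.
Distance = |w · n| / |n| = |-103| / √353 ≈ 5.4821.

5.4821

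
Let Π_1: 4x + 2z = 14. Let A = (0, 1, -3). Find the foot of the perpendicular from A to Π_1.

Foot = A − λn with λ = (n·A − d)/|n|² = (-6 − 14)/20 = -1.
Foot = (0, 1, -3) − (-1)·(4, 0, 2) = (4, 1, -1).

(4, 1, -1)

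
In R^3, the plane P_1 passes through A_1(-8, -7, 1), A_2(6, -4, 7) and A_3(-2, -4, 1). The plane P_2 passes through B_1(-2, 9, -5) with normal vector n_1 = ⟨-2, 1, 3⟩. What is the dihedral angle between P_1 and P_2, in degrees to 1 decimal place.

A_1A_2 = (14, 3, 6), A_1A_3 = (6, 3, 0); a normal to P_1 is A_1A_2 × A_1A_3 = (-18, 36, 24).
Using A_1: P_1 has equation -18x + 36y + 24z = -84.
P_2: n_1·r = n_1·B_1 gives -2x + y + 3z = -2.
cos θ = |n₁·n₂| / (|n₁||n₂|) = |144| / (√2196 · √14).
θ = arccos(0.82126) ≈ 34.8°.

34.8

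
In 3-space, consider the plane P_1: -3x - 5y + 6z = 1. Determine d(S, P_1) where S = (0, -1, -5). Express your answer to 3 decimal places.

3.108

n·S − d = (-3)·(0) + (-5)·(-1) + (6)·(-5) − 1 = -26; |n| = √70.
Distance = |-26| / √70 = 26/√70 ≈ 3.108.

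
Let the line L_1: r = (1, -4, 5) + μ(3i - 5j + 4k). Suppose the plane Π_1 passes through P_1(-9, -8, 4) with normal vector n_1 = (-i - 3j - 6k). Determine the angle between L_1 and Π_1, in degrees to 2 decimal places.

14.49

Π_1: n_1·r = n_1·P_1 gives -x - 3y - 6z = 9.
sin θ = |n·v| / (|n||v|) = |-12| / (√46 · √50) = 0.25022.
θ ≈ 14.49°.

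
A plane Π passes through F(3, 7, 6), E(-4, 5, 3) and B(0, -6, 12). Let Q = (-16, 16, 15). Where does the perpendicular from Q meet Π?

(-7, 7, 0)

FE = (-7, -2, -3), FB = (-3, -13, 6); a normal to Π is FE × FB = (-51, 51, 85).
Using F: Π has equation -51x + 51y + 85z = 714.
Foot = Q − λn with λ = (n·Q − d)/|n|² = (2907 − 714)/12427 = 3/17.
Foot = (-16, 16, 15) − (3/17)·(-51, 51, 85) = (-7, 7, 0).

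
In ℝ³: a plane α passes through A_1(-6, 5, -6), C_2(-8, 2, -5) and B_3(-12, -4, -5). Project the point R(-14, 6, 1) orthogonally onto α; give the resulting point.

A_1C_2 = (-2, -3, 1), A_1B_3 = (-6, -9, 1); a normal to α is A_1C_2 × A_1B_3 = (6, -4, 0).
Using A_1: α has equation 6x - 4y = -56.
Foot = R − λn with λ = (n·R − d)/|n|² = (-108 − (-56))/52 = -1.
Foot = (-14, 6, 1) − (-1)·(6, -4, 0) = (-8, 2, 1).

(-8, 2, 1)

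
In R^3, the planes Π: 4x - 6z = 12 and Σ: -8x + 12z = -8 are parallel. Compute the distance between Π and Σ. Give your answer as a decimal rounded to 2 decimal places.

Rescale Σ by 1/(-2): 4x - 6z = 4. Then distance = |12 − 4| / √52 ≈ 1.11.

1.11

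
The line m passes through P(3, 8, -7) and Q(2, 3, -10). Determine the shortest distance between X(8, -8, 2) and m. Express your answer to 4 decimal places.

A direction vector for m is Q − P = (-1, -5, -3).
Taking (3, 8, -7) on m with direction v = (-1, -5, -3): w = X − (3, 8, -7) = (5, -16, 9), and w × v = (93, 6, -41).
Distance = |w × v| / |v| = √10366 / √35 ≈ 17.2096.

17.2096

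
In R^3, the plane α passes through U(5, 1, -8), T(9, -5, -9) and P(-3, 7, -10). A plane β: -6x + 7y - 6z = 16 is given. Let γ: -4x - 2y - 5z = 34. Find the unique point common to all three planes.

UT = (4, -6, -1), UP = (-8, 6, -2); a normal to α is UT × UP = (18, 16, -24).
Using U: α has equation 18x + 16y - 24z = 298.
Solving the 3×3 linear system 18x + 16y - 24z = 298, -6x + 7y - 6z = 16, -4x - 2y - 5z = 34 (e.g. by elimination or Cramer's rule, determinant = -1902) gives (5, -2, -10).

(5, -2, -10)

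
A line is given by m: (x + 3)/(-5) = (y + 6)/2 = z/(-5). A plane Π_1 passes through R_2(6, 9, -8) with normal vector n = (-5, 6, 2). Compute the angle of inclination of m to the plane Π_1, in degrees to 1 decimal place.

27.1

m has direction (-5, 2, -5) through (-3, -6, 0).
Π_1: n·r = n·R_2 gives -5x + 6y + 2z = 8.
sin θ = |n·v| / (|n||v|) = |27| / (√65 · √54) = 0.45573.
θ ≈ 27.1°.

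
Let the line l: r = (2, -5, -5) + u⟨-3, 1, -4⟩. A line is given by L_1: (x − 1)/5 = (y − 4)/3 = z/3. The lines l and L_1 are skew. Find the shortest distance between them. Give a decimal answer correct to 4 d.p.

7.9035

L_1 has direction (5, 3, 3) through (1, 4, 0).
Common perpendicular direction n = (-3, 1, -4) × (5, 3, 3) = (15, -11, -14).
With w = (1, 4, 0) − (2, -5, -5) = (-1, 9, 5), w · n = -184.
Distance = |w · n| / |n| = |-184| / √542 ≈ 7.9035.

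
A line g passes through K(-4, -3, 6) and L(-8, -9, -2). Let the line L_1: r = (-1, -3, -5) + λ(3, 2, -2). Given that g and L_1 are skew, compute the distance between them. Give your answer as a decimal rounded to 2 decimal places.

0.60

A direction vector for g is L − K = (-4, -6, -8).
Common perpendicular direction n = (-4, -6, -8) × (3, 2, -2) = (28, -32, 10).
With w = (-1, -3, -5) − (-4, -3, 6) = (3, 0, -11), w · n = -26.
Distance = |w · n| / |n| = |-26| / √1908 ≈ 0.60.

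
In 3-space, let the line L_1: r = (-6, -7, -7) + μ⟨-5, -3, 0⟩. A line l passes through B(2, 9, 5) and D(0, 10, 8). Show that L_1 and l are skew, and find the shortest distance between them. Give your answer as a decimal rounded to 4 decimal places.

A direction vector for l is D − B = (-2, 1, 3).
Common perpendicular direction n = (-5, -3, 0) × (-2, 1, 3) = (-9, 15, -11).
With w = (2, 9, 5) − (-6, -7, -7) = (8, 16, 12), w · n = 36.
Since n ≠ 0 the lines are not parallel, and w · n = 36 ≠ 0 so they do not intersect; hence they are skew.
Distance = |w · n| / |n| = |36| / √427 ≈ 1.7422.

1.7422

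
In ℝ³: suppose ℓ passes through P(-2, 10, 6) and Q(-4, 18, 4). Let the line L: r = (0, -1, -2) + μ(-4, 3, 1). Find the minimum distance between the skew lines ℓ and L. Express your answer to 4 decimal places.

9.3018

A direction vector for ℓ is Q − P = (-2, 8, -2).
Common perpendicular direction n = (-2, 8, -2) × (-4, 3, 1) = (14, 10, 26).
With w = (0, -1, -2) − (-2, 10, 6) = (2, -11, -8), w · n = -290.
Distance = |w · n| / |n| = |-290| / √972 ≈ 9.3018.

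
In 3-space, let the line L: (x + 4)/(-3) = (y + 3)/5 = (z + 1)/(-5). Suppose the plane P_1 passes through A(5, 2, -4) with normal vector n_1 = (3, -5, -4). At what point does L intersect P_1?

L has direction (-3, 5, -5) through (-4, -3, -1).
P_1: n_1·r = n_1·A gives 3x - 5y - 4z = 21.
Substitute r = (-4, -3, -1) + t(-3, 5, -5) into the plane: 7 + (-14)t = 21, so t = -1.
Intersection: (-4, -3, -1) + (-1)·(-3, 5, -5) = (-1, -8, 4).

(-1, -8, 4)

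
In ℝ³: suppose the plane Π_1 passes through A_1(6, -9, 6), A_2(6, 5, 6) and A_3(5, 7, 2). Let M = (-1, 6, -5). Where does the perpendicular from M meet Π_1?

A_1A_2 = (0, 14, 0), A_1A_3 = (-1, 16, -4); a normal to Π_1 is A_1A_2 × A_1A_3 = (-56, 0, 14).
Using A_1: Π_1 has equation -56x + 14z = -252.
Foot = M − λn with λ = (n·M − d)/|n|² = (-14 − (-252))/3332 = 1/14.
Foot = (-1, 6, -5) − (1/14)·(-56, 0, 14) = (3, 6, -6).

(3, 6, -6)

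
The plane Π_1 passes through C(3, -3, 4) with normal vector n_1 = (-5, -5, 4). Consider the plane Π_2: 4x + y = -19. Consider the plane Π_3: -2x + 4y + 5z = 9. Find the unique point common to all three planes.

(-5, 1, -1)

Π_1: n_1·r = n_1·C gives -5x - 5y + 4z = 16.
Solving the 3×3 linear system -5x - 5y + 4z = 16, 4x + y = -19, -2x + 4y + 5z = 9 (e.g. by elimination or Cramer's rule, determinant = 147) gives (-5, 1, -1).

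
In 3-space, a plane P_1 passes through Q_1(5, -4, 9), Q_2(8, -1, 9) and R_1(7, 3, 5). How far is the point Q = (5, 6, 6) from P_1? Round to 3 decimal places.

Q_1Q_2 = (3, 3, 0), Q_1R_1 = (2, 7, -4); a normal to P_1 is Q_1Q_2 × Q_1R_1 = (-12, 12, 15).
Using Q_1: P_1 has equation -12x + 12y + 15z = 27.
n·Q − d = (-12)·(5) + (12)·(6) + (15)·(6) − 27 = 75; |n| = √513.
Distance = |75| / √513 = 75/√513 ≈ 3.311.

3.311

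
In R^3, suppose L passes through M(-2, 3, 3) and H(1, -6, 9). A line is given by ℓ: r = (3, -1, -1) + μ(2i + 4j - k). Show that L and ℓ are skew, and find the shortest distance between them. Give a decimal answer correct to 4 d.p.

6.9402

A direction vector for L is H − M = (3, -9, 6).
Common perpendicular direction n = (3, -9, 6) × (2, 4, -1) = (-15, 15, 30).
With w = (3, -1, -1) − (-2, 3, 3) = (5, -4, -4), w · n = -255.
Since n ≠ 0 the lines are not parallel, and w · n = -255 ≠ 0 so they do not intersect; hence they are skew.
Distance = |w · n| / |n| = |-255| / √1350 ≈ 6.9402.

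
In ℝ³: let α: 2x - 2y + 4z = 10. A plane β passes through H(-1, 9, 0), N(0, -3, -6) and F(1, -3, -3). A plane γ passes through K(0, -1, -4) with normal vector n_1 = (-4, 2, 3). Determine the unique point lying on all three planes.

HN = (1, -12, -6), HF = (2, -12, -3); a normal to β is HN × HF = (-36, -9, 12).
Using H: β has equation -36x - 9y + 12z = -45.
γ: n_1·r = n_1·K gives -4x + 2y + 3z = -14.
Solving the 3×3 linear system 2x - 2y + 4z = 10, -36x - 9y + 12z = -45, -4x + 2y + 3z = -14 (e.g. by elimination or Cramer's rule, determinant = -654) gives (2, -3, 0).

(2, -3, 0)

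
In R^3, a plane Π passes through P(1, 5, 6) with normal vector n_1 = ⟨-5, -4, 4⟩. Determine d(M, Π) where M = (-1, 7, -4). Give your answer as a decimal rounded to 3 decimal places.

Π: n_1·r = n_1·P gives -5x - 4y + 4z = -1.
n·M − d = (-5)·(-1) + (-4)·(7) + (4)·(-4) − (-1) = -38; |n| = √57.
Distance = |-38| / √57 = 38/√57 ≈ 5.033.

5.033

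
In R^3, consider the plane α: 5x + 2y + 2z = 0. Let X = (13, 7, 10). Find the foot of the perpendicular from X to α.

Foot = X − λn with λ = (n·X − d)/|n|² = (99 − 0)/33 = 3.
Foot = (13, 7, 10) − 3·(5, 2, 2) = (-2, 1, 4).

(-2, 1, 4)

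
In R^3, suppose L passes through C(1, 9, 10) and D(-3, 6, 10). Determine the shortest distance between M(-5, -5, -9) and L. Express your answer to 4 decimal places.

A direction vector for L is D − C = (-4, -3, 0).
Taking (1, 9, 10) on L with direction v = (-4, -3, 0): w = M − (1, 9, 10) = (-6, -14, -19), and w × v = (-57, 76, -38).
Distance = |w × v| / |v| = √10469 / √25 ≈ 20.4636.

20.4636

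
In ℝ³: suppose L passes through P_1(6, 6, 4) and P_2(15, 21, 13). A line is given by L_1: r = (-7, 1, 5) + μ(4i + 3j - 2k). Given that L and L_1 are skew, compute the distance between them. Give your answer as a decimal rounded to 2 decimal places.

5.14

A direction vector for L is P_2 − P_1 = (9, 15, 9).
Common perpendicular direction n = (9, 15, 9) × (4, 3, -2) = (-57, 54, -33).
With w = (-7, 1, 5) − (6, 6, 4) = (-13, -5, 1), w · n = 438.
Distance = |w · n| / |n| = |438| / √7254 ≈ 5.14.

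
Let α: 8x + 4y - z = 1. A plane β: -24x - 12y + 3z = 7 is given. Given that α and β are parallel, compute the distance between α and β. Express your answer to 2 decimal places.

Rescale β by 1/(-3): 8x + 4y - z = -7/3. Then distance = |1 − (-7/3)| / √81 ≈ 0.37.

0.37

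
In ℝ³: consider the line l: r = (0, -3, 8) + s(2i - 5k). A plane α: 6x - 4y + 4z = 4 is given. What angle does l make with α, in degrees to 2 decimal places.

10.38

sin θ = |n·v| / (|n||v|) = |-8| / (√68 · √29) = 0.18015.
θ ≈ 10.38°.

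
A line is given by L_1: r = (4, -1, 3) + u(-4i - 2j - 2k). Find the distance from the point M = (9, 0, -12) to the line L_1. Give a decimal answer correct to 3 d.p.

15.759

Taking (4, -1, 3) on L_1 with direction v = (-4, -2, -2): w = M − (4, -1, 3) = (5, 1, -15), and w × v = (-32, 70, -6).
Distance = |w × v| / |v| = √5960 / √24 ≈ 15.759.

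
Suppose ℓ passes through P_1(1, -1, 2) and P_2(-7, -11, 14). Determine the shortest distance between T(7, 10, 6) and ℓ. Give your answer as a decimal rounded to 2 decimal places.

11.56

A direction vector for ℓ is P_2 − P_1 = (-8, -10, 12).
Taking (1, -1, 2) on ℓ with direction v = (-8, -10, 12): w = T − (1, -1, 2) = (6, 11, 4), and w × v = (172, -104, 28).
Distance = |w × v| / |v| = √41184 / √308 ≈ 11.56.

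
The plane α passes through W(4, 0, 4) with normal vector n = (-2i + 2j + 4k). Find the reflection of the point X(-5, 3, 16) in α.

α: n·r = n·W gives -2x + 2y + 4z = 8.
λ = (n·X − d)/|n|² = (80 − 8)/24 = 3.
Reflection = X − 2λn = (-5, 3, 16) − 6·(-2, 2, 4) = (7, -9, -8).

(7, -9, -8)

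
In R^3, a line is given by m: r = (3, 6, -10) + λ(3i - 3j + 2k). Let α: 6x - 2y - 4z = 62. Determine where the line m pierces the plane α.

(6, 3, -8)

Substitute r = (3, 6, -10) + t(3, -3, 2) into the plane: 46 + 16t = 62, so t = 1.
Intersection: (3, 6, -10) + 1·(3, -3, 2) = (6, 3, -8).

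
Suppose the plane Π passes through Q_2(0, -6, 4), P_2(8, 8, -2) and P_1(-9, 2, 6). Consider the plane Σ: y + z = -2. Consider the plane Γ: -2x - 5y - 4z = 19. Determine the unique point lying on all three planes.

Q_2P_2 = (8, 14, -6), Q_2P_1 = (-9, 8, 2); a normal to Π is Q_2P_2 × Q_2P_1 = (76, 38, 190).
Using Q_2: Π has equation 76x + 38y + 190z = 532.
Solving the 3×3 linear system 76x + 38y + 190z = 532, y + z = -2, -2x - 5y - 4z = 19 (e.g. by elimination or Cramer's rule, determinant = 380) gives (-2, -7, 5).

(-2, -7, 5)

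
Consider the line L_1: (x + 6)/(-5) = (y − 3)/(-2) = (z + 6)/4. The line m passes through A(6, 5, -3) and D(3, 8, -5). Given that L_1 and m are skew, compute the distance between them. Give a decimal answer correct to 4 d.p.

L_1 has direction (-5, -2, 4) through (-6, 3, -6).
A direction vector for m is D − A = (-3, 3, -2).
Common perpendicular direction n = (-5, -2, 4) × (-3, 3, -2) = (-8, -22, -21).
With w = (6, 5, -3) − (-6, 3, -6) = (12, 2, 3), w · n = -203.
Distance = |w · n| / |n| = |-203| / √989 ≈ 6.4550.

6.4550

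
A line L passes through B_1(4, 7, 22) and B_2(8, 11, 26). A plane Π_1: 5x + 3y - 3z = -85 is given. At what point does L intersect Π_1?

(-8, -5, 10)

A direction vector for L is B_2 − B_1 = (4, 4, 4).
Substitute r = (4, 7, 22) + t(4, 4, 4) into the plane: -25 + 20t = -85, so t = -3.
Intersection: (4, 7, 22) + (-3)·(4, 4, 4) = (-8, -5, 10).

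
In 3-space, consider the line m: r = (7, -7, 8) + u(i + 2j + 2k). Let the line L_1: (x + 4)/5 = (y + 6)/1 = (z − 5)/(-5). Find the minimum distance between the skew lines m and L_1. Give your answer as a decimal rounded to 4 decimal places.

L_1 has direction (5, 1, -5) through (-4, -6, 5).
Common perpendicular direction n = (1, 2, 2) × (5, 1, -5) = (-12, 15, -9).
With w = (-4, -6, 5) − (7, -7, 8) = (-11, 1, -3), w · n = 174.
Distance = |w · n| / |n| = |174| / √450 ≈ 8.2024.

8.2024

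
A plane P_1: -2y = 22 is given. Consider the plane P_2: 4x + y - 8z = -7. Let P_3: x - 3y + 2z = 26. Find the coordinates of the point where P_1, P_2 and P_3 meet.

Solving the 3×3 linear system -2y = 22, 4x + y - 8z = -7, x - 3y + 2z = 26 (e.g. by elimination or Cramer's rule, determinant = 32) gives (-3, -11, -2).

(-3, -11, -2)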